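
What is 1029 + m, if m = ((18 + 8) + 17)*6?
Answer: 1287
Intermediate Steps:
m = 258 (m = (26 + 17)*6 = 43*6 = 258)
1029 + m = 1029 + 258 = 1287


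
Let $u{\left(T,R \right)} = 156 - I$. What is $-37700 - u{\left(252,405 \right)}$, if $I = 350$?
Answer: $-37506$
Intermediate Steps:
$u{\left(T,R \right)} = -194$ ($u{\left(T,R \right)} = 156 - 350 = -194$)
$-37700 - u{\left(252,405 \right)} = -37700 - -194 = -37700 + 194 = -37506$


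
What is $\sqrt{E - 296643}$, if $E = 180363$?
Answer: $6 i \sqrt{3230} \approx 341.0 i$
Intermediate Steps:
$\sqrt{E - 296643} = \sqrt{180363 - 296643} = \sqrt{-116280} = 6 i \sqrt{3230}$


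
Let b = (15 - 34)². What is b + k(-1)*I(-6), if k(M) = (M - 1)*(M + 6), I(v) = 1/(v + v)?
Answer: 2171/6 ≈ 361.83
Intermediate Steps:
I(v) = 1/(2*v)
k(M) = (-1 + M)*(6 + M)
b = 361 (b = (-19)² = 361)
b + k(-1)*I(-6) = 361 + (-6 + (-1)² + 5*(-1))*((½)/(-6)) = 361 + (-6 + 1 - 5)*((½)*(-⅙)) = 361 - 10*(-1/12) = 361 + ⅚ = 2171/6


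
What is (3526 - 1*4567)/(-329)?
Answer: 1041/329 ≈ 3.1641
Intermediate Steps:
(3526 - 1*4567)/(-329) = (3526 - 4567)*(-1/329) = -1041*(-1/329) = 1041/329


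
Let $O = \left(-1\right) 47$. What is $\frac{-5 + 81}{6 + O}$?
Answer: $- \frac{76}{41} \approx -1.8537$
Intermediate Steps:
$O = -47$
$\frac{-5 + 81}{6 + O} = \frac{-5 + 81}{6 - 47} = \frac{76}{-41} = 76 \left(- \frac{1}{41}\right) = - \frac{76}{41}$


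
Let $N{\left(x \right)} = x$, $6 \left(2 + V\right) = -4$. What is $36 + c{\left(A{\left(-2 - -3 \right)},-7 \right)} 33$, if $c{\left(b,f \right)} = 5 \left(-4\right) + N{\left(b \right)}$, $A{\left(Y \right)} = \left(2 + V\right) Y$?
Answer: $-646$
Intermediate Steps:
$V = - \frac{8}{3}$ ($V = -2 + \frac{1}{6} \left(-4\right) = -2 - \frac{2}{3} = - \frac{8}{3} \approx -2.6667$)
$A{\left(Y \right)} = - \frac{2 Y}{3}$ ($A{\left(Y \right)} = \left(2 - \frac{8}{3}\right) Y = - \frac{2 Y}{3}$)
$c{\left(b,f \right)} = -20 + b$ ($c{\left(b,f \right)} = 5 \left(-4\right) + b = -20 + b$)
$36 + c{\left(A{\left(-2 - -3 \right)},-7 \right)} 33 = 36 + \left(-20 - \frac{2 \left(-2 - -3\right)}{3}\right) 33 = 36 + \left(-20 - \frac{2 \left(-2 + 3\right)}{3}\right) 33 = 36 + \left(-20 - \frac{2}{3}\right) 33 = 36 - 682 = -646$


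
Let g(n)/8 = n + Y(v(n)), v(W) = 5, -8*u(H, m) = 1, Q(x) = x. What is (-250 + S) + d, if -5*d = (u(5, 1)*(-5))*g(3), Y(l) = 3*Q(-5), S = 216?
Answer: -22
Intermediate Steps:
u(H, m) = -⅛ (u(H, m) = -⅛*1 = -⅛)
Y(l) = -15 (Y(l) = 3*(-5) = -15)
g(n) = -120 + 8*n (g(n) = 8*(n - 15) = 8*(-15 + n) = -120 + 8*n)
d = 12 (d = -(-⅛*(-5))*(-120 + 8*3)/5 = -(-120 + 24)/8 = -(-96)/8 = -⅕*(-60) = 12)
(-250 + S) + d = (-250 + 216) + 12 = -34 + 12 = -22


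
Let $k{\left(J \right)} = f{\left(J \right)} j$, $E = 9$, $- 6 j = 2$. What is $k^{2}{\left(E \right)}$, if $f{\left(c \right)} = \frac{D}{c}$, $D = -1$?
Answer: $\frac{1}{729} \approx 0.0013717$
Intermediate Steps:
$j = - \frac{1}{3}$ ($j = \left(- \frac{1}{6}\right) 2 = - \frac{1}{3} \approx -0.33333$)
$f{\left(c \right)} = - \frac{1}{c}$
$k{\left(J \right)} = \frac{1}{3 J}$ ($k{\left(J \right)} = - \frac{1}{J} \left(- \frac{1}{3}\right) = \frac{1}{3 J}$)
$k^{2}{\left(E \right)} = \left(\frac{1}{3 \cdot 9}\right)^{2} = \left(\frac{1}{3} \cdot \frac{1}{9}\right)^{2} = \left(\frac{1}{27}\right)^{2} = \frac{1}{729}$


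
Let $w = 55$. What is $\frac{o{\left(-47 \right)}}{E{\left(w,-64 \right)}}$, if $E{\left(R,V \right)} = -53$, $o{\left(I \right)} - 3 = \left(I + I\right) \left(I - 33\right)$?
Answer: $- \frac{7523}{53} \approx -141.94$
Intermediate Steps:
$o{\left(I \right)} = 3 + 2 I \left(-33 + I\right)$ ($o{\left(I \right)} = 3 + \left(I + I\right) \left(I - 33\right) = 3 + 2 I \left(-33 + I\right)$)
$\frac{o{\left(-47 \right)}}{E{\left(w,-64 \right)}} = \frac{3 - -3102 + 2 \left(-47\right)^{2}}{-53} = \left(3 + 3102 + 2 \cdot 2209\right) \left(- \frac{1}{53}\right) = \left(3 + 3102 + 4418\right) \left(- \frac{1}{53}\right) = 7523 \left(- \frac{1}{53}\right) = - \frac{7523}{53}$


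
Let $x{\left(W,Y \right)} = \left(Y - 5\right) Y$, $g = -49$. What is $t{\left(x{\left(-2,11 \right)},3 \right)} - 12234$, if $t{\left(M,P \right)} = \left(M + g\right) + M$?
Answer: $-12151$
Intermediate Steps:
$x{\left(W,Y \right)} = Y \left(-5 + Y\right)$ ($x{\left(W,Y \right)} = \left(-5 + Y\right) Y = Y \left(-5 + Y\right)$)
$t{\left(M,P \right)} = -49 + 2 M$ ($t{\left(M,P \right)} = \left(M - 49\right) + M = \left(-49 + M\right) + M = -49 + 2 M$)
$t{\left(x{\left(-2,11 \right)},3 \right)} - 12234 = \left(-49 + 2 \cdot 11 \left(-5 + 11\right)\right) - 12234 = \left(-49 + 2 \cdot 11 \cdot 6\right) - 12234 = \left(-49 + 2 \cdot 66\right) - 12234 = \left(-49 + 132\right) - 12234 = 83 - 12234 = -12151$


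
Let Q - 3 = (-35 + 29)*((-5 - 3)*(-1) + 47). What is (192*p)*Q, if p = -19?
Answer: 1192896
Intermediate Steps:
Q = -327 (Q = 3 + (-35 + 29)*((-5 - 3)*(-1) + 47) = 3 - 6*(-8*(-1) + 47) = 3 - 6*(8 + 47) = 3 - 6*55 = 3 - 330 = -327)
(192*p)*Q = (192*(-19))*(-327) = -3648*(-327) = 1192896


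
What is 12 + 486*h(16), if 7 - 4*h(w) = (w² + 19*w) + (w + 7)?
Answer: -69972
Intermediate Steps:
h(w) = -5*w - w²/4 (h(w) = 7/4 - ((w² + 19*w) + (w + 7))/4 = 7/4 - ((w² + 19*w) + (7 + w))/4 = 7/4 - (7 + w² + 20*w)/4 = 7/4 + (-7/4 - 5*w - w²/4) = -5*w - w²/4)
12 + 486*h(16) = 12 + 486*(-¼*16*(20 + 16)) = 12 + 486*(-¼*16*36) = 12 + 486*(-144) = 12 - 69984 = -69972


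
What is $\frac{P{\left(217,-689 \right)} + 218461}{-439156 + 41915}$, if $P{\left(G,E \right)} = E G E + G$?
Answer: $- \frac{103233135}{397241} \approx -259.88$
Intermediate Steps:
$P{\left(G,E \right)} = G + G E^{2}$ ($P{\left(G,E \right)} = G E^{2} + G = G + G E^{2}$)
$\frac{P{\left(217,-689 \right)} + 218461}{-439156 + 41915} = \frac{217 \left(1 + \left(-689\right)^{2}\right) + 218461}{-439156 + 41915} = \frac{217 \left(1 + 474721\right) + 218461}{-397241} = \left(217 \cdot 474722 + 218461\right) \left(- \frac{1}{397241}\right) = \left(103014674 + 218461\right) \left(- \frac{1}{397241}\right) = 103233135 \left(- \frac{1}{397241}\right) = - \frac{103233135}{397241}$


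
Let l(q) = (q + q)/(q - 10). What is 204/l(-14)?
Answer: 1224/7 ≈ 174.86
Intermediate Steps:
l(q) = 2*q/(-10 + q) (l(q) = (2*q)/(-10 + q) = 2*q/(-10 + q))
204/l(-14) = 204/((2*(-14)/(-10 - 14))) = 204/((2*(-14)/(-24))) = 204/((2*(-14)*(-1/24))) = 204/(7/6) = 204*(6/7) = 1224/7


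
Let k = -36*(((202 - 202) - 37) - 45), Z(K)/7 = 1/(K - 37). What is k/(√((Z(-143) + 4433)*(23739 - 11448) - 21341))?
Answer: 5904*√49017765615/3267851041 ≈ 0.40000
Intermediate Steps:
Z(K) = 7/(-37 + K) (Z(K) = 7/(K - 37) = 7/(-37 + K))
k = 2952 (k = -36*((0 - 37) - 45) = -36*(-37 - 45) = -36*(-82) = 2952)
k/(√((Z(-143) + 4433)*(23739 - 11448) - 21341)) = 2952/(√((7/(-37 - 143) + 4433)*(23739 - 11448) - 21341)) = 2952/(√((7/(-180) + 4433)*12291 - 21341)) = 2952/(√((7*(-1/180) + 4433)*12291 - 21341)) = 2952/(√((-7/180 + 4433)*12291 - 21341)) = 2952/(√((797933/180)*12291 - 21341)) = 2952/(√(3269131501/60 - 21341)) = 2952/(√(3267851041/60)) = 2952/((√49017765615/30)) = 2952*(2*√49017765615/3267851041) = 5904*√49017765615/3267851041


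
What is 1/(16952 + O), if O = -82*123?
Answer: 1/6866 ≈ 0.00014565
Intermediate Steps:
O = -10086
1/(16952 + O) = 1/(16952 - 10086) = 1/6866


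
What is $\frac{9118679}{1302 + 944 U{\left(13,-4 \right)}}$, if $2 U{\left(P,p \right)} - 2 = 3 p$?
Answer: $- \frac{9118679}{3418} \approx -2667.8$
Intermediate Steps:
$U{\left(P,p \right)} = 1 + \frac{3 p}{2}$
$\frac{9118679}{1302 + 944 U{\left(13,-4 \right)}} = \frac{9118679}{1302 + 944 \left(1 + \frac{3}{2} \left(-4\right)\right)} = \frac{9118679}{1302 + 944 \left(1 - 6\right)} = \frac{9118679}{1302 + 944 \left(-5\right)} = \frac{9118679}{1302 - 4720} = \frac{9118679}{-3418} = 9118679 \left(- \frac{1}{3418}\right) = - \frac{9118679}{3418}$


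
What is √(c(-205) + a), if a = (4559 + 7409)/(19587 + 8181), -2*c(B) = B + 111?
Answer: √571441143/3471 ≈ 6.8870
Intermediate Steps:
c(B) = -111/2 - B/2 (c(B) = -(B + 111)/2 = -(111 + B)/2 = -111/2 - B/2)
a = 1496/3471 (a = 11968/27768 = 11968*(1/27768) = 1496/3471 ≈ 0.43100)
√(c(-205) + a) = √((-111/2 - ½*(-205)) + 1496/3471) = √((-111/2 + 205/2) + 1496/3471) = √(47 + 1496/3471) = √(164633/3471) = √571441143/3471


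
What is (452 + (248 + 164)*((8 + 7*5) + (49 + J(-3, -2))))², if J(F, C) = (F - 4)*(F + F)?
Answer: 3098035600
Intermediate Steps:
J(F, C) = 2*F*(-4 + F) (J(F, C) = (-4 + F)*(2*F) = 2*F*(-4 + F))
(452 + (248 + 164)*((8 + 7*5) + (49 + J(-3, -2))))² = (452 + (248 + 164)*((8 + 7*5) + (49 + 2*(-3)*(-4 - 3))))² = (452 + 412*((8 + 35) + (49 + 2*(-3)*(-7))))² = (452 + 412*(43 + (49 + 42)))² = (452 + 412*(43 + 91))² = (452 + 412*134)² = (452 + 55208)² = 55660² = 3098035600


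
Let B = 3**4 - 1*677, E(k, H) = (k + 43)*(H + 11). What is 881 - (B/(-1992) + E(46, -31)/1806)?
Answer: 44054343/49966 ≈ 881.69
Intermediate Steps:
E(k, H) = (11 + H)*(43 + k) (E(k, H) = (43 + k)*(11 + H) = (11 + H)*(43 + k))
B = -596 (B = 81 - 677 = -596)
881 - (B/(-1992) + E(46, -31)/1806) = 881 - (-596/(-1992) + (473 + 11*46 + 43*(-31) - 31*46)/1806) = 881 - (-596*(-1/1992) + (473 + 506 - 1333 - 1426)*(1/1806)) = 881 - (149/498 - 1780*1/1806) = 881 - (149/498 - 890/903) = 881 - 1*(-34297/49966) = 881 + 34297/49966 = 44054343/49966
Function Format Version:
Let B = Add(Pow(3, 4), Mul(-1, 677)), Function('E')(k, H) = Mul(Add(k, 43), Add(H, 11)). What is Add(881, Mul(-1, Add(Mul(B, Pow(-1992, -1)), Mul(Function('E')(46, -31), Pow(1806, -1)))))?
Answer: Rational(44054343, 49966) ≈ 881.69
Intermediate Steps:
Function('E')(k, H) = Mul(Add(11, H), Add(43, k)) (Function('E')(k, H) = Mul(Add(43, k), Add(11, H)) = Mul(Add(11, H), Add(43, k)))
B = -596 (B = Add(81, -677) = -596)
Add(881, Mul(-1, Add(Mul(B, Pow(-1992, -1)), Mul(Function('E')(46, -31), Pow(1806, -1))))) = Add(881, Mul(-1, Add(Mul(-596, Pow(-1992, -1)), Mul(Add(473, Mul(11, 46), Mul(43, -31), Mul(-31, 46)), Pow(1806, -1))))) = Add(881, Mul(-1, Add(Mul(-596, Rational(-1, 1992)), Mul(Add(473, 506, -1333, -1426), Rational(1, 1806))))) = Add(881, Mul(-1, Add(Rational(149, 498), Mul(-1780, Rational(1, 1806))))) = Add(881, Mul(-1, Add(Rational(149, 498), Rational(-890, 903)))) = Add(881, Mul(-1, Rational(-34297, 49966))) = Add(881, Rational(34297, 49966)) = Rational(44054343, 49966)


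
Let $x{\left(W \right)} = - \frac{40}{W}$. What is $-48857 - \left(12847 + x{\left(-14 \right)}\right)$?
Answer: $- \frac{431948}{7} \approx -61707.0$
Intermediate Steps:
$-48857 - \left(12847 + x{\left(-14 \right)}\right) = -48857 - \left(12847 - \frac{40}{-14}\right) = -48857 - \left(12847 - - \frac{20}{7}\right) = -48857 - \left(12847 + \frac{20}{7}\right) = -48857 - \frac{89949}{7} = - \frac{431948}{7}$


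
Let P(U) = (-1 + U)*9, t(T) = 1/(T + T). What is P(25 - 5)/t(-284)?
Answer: -97128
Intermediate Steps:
t(T) = 1/(2*T)
P(U) = -9 + 9*U
P(25 - 5)/t(-284) = (-9 + 9*(25 - 5))/(((1/2)/(-284))) = (-9 + 9*20)/(((1/2)*(-1/284))) = (-9 + 180)/(-1/568) = 171*(-568) = -97128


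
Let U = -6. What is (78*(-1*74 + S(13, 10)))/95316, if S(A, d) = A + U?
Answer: -67/1222 ≈ -0.054828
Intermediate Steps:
S(A, d) = -6 + A (S(A, d) = A - 6 = -6 + A)
(78*(-1*74 + S(13, 10)))/95316 = (78*(-1*74 + (-6 + 13)))/95316 = (78*(-74 + 7))*(1/95316) = (78*(-67))*(1/95316) = -5226*1/95316 = -67/1222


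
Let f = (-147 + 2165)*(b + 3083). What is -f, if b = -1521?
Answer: -3152116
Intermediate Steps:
f = 3152116 (f = (-147 + 2165)*(-1521 + 3083) = 2018*1562 = 3152116)
-f = -1*3152116 = -3152116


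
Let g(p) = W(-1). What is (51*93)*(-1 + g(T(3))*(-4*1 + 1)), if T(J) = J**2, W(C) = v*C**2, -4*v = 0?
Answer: -4743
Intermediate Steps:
v = 0 (v = -1/4*0 = 0)
W(C) = 0 (W(C) = 0*C**2 = 0)
g(p) = 0
(51*93)*(-1 + g(T(3))*(-4*1 + 1)) = (51*93)*(-1 + 0*(-4*1 + 1)) = 4743*(-1 + 0*(-4 + 1)) = 4743*(-1 + 0*(-3)) = 4743*(-1 + 0) = 4743*(-1) = -4743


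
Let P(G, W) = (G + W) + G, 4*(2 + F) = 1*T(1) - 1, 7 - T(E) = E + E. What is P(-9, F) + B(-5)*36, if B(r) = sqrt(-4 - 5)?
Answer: -19 + 108*I ≈ -19.0 + 108.0*I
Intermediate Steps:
T(E) = 7 - 2*E (T(E) = 7 - (E + E) = 7 - 2*E)
B(r) = 3*I (B(r) = sqrt(-9) = 3*I)
F = -1 (F = -2 + (1*(7 - 2*1) - 1)/4 = -2 + (1*(7 - 2) - 1)/4 = -2 + (1*5 - 1)/4 = -2 + (5 - 1)/4 = -2 + (1/4)*4 = -2 + 1 = -1)
P(G, W) = W + 2*G
P(-9, F) + B(-5)*36 = (-1 + 2*(-9)) + (3*I)*36 = (-1 - 18) + 108*I = -19 + 108*I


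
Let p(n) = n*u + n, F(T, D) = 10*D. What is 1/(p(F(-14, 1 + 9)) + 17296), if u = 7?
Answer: 1/18096 ≈ 5.5261e-5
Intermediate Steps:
p(n) = 8*n (p(n) = n*7 + n = 7*n + n = 8*n)
1/(p(F(-14, 1 + 9)) + 17296) = 1/(8*(10*(1 + 9)) + 17296) = 1/(8*(10*10) + 17296) = 1/(8*100 + 17296) = 1/(800 + 17296) = 1/18096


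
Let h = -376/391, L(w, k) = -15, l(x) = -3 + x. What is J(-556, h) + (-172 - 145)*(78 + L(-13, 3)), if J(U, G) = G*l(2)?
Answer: -7808285/391 ≈ -19970.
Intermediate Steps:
h = -376/391 (h = -376*1/391 = -376/391 ≈ -0.96164)
J(U, G) = -G (J(U, G) = G*(-3 + 2) = G*(-1) = -G)
J(-556, h) + (-172 - 145)*(78 + L(-13, 3)) = -1*(-376/391) + (-172 - 145)*(78 - 15) = 376/391 - 317*63 = 376/391 - 19971 = -7808285/391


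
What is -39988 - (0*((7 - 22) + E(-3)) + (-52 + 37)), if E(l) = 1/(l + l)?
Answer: -39973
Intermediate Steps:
E(l) = 1/(2*l)
-39988 - (0*((7 - 22) + E(-3)) + (-52 + 37)) = -39988 - (0*((7 - 22) + (1/2)/(-3)) + (-52 + 37)) = -39988 - (0*(-15 + (1/2)*(-1/3)) - 15) = -39988 - (0*(-15 - 1/6) - 15) = -39988 - (0*(-91/6) - 15) = -39988 - (0 - 15) = -39988 - 1*(-15) = -39988 + 15 = -39973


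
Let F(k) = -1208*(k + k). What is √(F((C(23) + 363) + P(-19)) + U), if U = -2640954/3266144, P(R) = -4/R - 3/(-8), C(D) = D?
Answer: I*√1146950567231553519/1108156 ≈ 966.43*I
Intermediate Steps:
P(R) = 3/8 - 4/R (P(R) = -4/R - 3*(-⅛) = -4/R + 3/8 = 3/8 - 4/R)
F(k) = -2416*k
U = -1320477/1633072 (U = -2640954*1/3266144 = -1320477/1633072 ≈ -0.80858)
√(F((C(23) + 363) + P(-19)) + U) = √(-2416*((23 + 363) + (3/8 - 4/(-19))) - 1320477/1633072) = √(-2416*(386 + (3/8 - 4*(-1/19))) - 1320477/1633072) = √(-2416*(386 + (3/8 + 4/19)) - 1320477/1633072) = √(-2416*(386 + 89/152) - 1320477/1633072) = √(-2416*58761/152 - 1320477/1633072) = √(-17745822/19 - 1320477/1633072) = √(-28980230114247/31028368) = I*√1146950567231553519/1108156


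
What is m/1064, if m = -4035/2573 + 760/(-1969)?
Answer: -9900395/5390476168 ≈ -0.0018366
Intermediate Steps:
m = -9900395/5066237 (m = -4035*1/2573 + 760*(-1/1969) = -4035/2573 - 760/1969 = -9900395/5066237 ≈ -1.9542)
m/1064 = -9900395/5066237/1064 = -9900395/5066237*1/1064 = -9900395/5390476168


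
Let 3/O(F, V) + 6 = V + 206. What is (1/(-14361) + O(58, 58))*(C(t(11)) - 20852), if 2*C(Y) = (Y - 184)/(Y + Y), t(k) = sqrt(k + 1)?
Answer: -1190634925/4940184 - 328325*sqrt(3)/3705138 ≈ -241.16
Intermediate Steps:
O(F, V) = 3/(200 + V) (O(F, V) = 3/(-6 + (V + 206)) = 3/(-6 + (206 + V)) = 3/(200 + V))
t(k) = sqrt(1 + k)
C(Y) = (-184 + Y)/(4*Y) (C(Y) = ((Y - 184)/(Y + Y))/2 = ((-184 + Y)/((2*Y)))/2 = ((-184 + Y)*(1/(2*Y)))/2 = ((-184 + Y)/(2*Y))/2 = (-184 + Y)/(4*Y))
(1/(-14361) + O(58, 58))*(C(t(11)) - 20852) = (1/(-14361) + 3/(200 + 58))*((-184 + sqrt(1 + 11))/(4*(sqrt(1 + 11))) - 20852) = (-1/14361 + 3/258)*((-184 + sqrt(12))/(4*(sqrt(12))) - 20852) = (-1/14361 + 3*(1/258))*((-184 + 2*sqrt(3))/(4*((2*sqrt(3)))) - 20852) = (-1/14361 + 1/86)*((sqrt(3)/6)*(-184 + 2*sqrt(3))/4 - 20852) = 14275*(sqrt(3)*(-184 + 2*sqrt(3))/24 - 20852)/1235046 = 14275*(-20852 + sqrt(3)*(-184 + 2*sqrt(3))/24)/1235046 = -148831150/617523 + 14275*sqrt(3)*(-184 + 2*sqrt(3))/29641104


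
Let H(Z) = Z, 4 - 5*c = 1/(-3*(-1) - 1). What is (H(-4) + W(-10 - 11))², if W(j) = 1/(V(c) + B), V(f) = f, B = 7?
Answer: 88804/5929 ≈ 14.978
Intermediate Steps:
c = 7/10 (c = ⅘ - 1/(5*(-3*(-1) - 1)) = ⅘ - 1/(5*(3 - 1)) = ⅘ - ⅕/2 = ⅘ - ⅕*½ = ⅘ - ⅒ = 7/10 ≈ 0.70000)
W(j) = 10/77 (W(j) = 1/(7/10 + 7) = 1/(77/10) = 10/77)
(H(-4) + W(-10 - 11))² = (-4 + 10/77)² = (-298/77)² = 88804/5929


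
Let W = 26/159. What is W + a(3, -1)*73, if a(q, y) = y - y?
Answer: 26/159 ≈ 0.16352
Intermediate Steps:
W = 26/159 (W = 26*(1/159) = 26/159 ≈ 0.16352)
a(q, y) = 0
W + a(3, -1)*73 = 26/159 + 0*73 = 26/159 + 0 = 26/159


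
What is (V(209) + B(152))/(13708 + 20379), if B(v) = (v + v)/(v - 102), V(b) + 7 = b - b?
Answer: -23/852175 ≈ -2.6990e-5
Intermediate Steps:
V(b) = -7 (V(b) = -7 + (b - b) = -7 + 0 = -7)
B(v) = 2*v/(-102 + v) (B(v) = (2*v)/(-102 + v) = 2*v/(-102 + v))
(V(209) + B(152))/(13708 + 20379) = (-7 + 2*152/(-102 + 152))/(13708 + 20379) = (-7 + 2*152/50)/34087 = (-7 + 2*152*(1/50))*(1/34087) = (-7 + 152/25)*(1/34087) = -23/25*1/34087 = -23/852175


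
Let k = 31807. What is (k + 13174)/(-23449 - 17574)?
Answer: -44981/41023 ≈ -1.0965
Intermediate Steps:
(k + 13174)/(-23449 - 17574) = (31807 + 13174)/(-23449 - 17574) = 44981/(-41023) = 44981*(-1/41023) = -44981/41023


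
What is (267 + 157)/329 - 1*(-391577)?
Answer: 128829257/329 ≈ 3.9158e+5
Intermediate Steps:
(267 + 157)/329 - 1*(-391577) = 424*(1/329) + 391577 = 424/329 + 391577 = 128829257/329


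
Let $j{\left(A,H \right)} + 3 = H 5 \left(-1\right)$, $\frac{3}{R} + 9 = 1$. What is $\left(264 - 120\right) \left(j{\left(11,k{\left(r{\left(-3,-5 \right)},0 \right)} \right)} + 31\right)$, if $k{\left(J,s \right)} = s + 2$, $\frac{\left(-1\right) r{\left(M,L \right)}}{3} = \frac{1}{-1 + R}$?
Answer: $2592$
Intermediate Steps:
$R = - \frac{3}{8}$ ($R = \frac{3}{-9 + 1} = \frac{3}{-8} = 3 \left(- \frac{1}{8}\right) = - \frac{3}{8} \approx -0.375$)
$r{\left(M,L \right)} = \frac{24}{11}$ ($r{\left(M,L \right)} = - \frac{3}{-1 - \frac{3}{8}} = - \frac{3}{- \frac{11}{8}} = \left(-3\right) \left(- \frac{8}{11}\right) = \frac{24}{11}$)
$k{\left(J,s \right)} = 2 + s$
$j{\left(A,H \right)} = -3 - 5 H$ ($j{\left(A,H \right)} = -3 + H 5 \left(-1\right) = -3 + 5 H \left(-1\right) = -3 - 5 H$)
$\left(264 - 120\right) \left(j{\left(11,k{\left(r{\left(-3,-5 \right)},0 \right)} \right)} + 31\right) = \left(264 - 120\right) \left(\left(-3 - 5 \left(2 + 0\right)\right) + 31\right) = \left(264 - 120\right) \left(\left(-3 - 10\right) + 31\right) = 144 \left(\left(-3 - 10\right) + 31\right) = 144 \left(-13 + 31\right) = 144 \cdot 18 = 2592$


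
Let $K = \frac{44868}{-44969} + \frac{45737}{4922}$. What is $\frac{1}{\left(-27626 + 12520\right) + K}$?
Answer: $- \frac{221337418}{3341687129451} \approx -6.6235 \cdot 10^{-5}$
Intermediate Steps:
$K = \frac{1835906857}{221337418}$ ($K = 44868 \left(- \frac{1}{44969}\right) + 45737 \cdot \frac{1}{4922} = - \frac{44868}{44969} + \frac{45737}{4922} = \frac{1835906857}{221337418} \approx 8.2946$)
$\frac{1}{\left(-27626 + 12520\right) + K} = \frac{1}{\left(-27626 + 12520\right) + \frac{1835906857}{221337418}} = \frac{1}{-15106 + \frac{1835906857}{221337418}} = \frac{1}{- \frac{3341687129451}{221337418}} = - \frac{221337418}{3341687129451}$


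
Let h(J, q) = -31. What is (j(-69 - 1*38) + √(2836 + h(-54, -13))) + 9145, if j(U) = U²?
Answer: 20594 + √2805 ≈ 20647.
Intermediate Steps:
(j(-69 - 1*38) + √(2836 + h(-54, -13))) + 9145 = ((-69 - 1*38)² + √(2836 - 31)) + 9145 = ((-69 - 38)² + √2805) + 9145 = ((-107)² + √2805) + 9145 = (11449 + √2805) + 9145 = 20594 + √2805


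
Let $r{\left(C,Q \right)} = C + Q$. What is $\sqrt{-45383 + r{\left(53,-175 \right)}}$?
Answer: $i \sqrt{45505} \approx 213.32 i$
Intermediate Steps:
$\sqrt{-45383 + r{\left(53,-175 \right)}} = \sqrt{-45383 + \left(53 - 175\right)} = \sqrt{-45383 - 122} = \sqrt{-45505} = i \sqrt{45505}$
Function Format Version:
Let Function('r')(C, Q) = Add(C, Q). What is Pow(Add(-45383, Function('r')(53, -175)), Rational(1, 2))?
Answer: Mul(I, Pow(45505, Rational(1, 2))) ≈ Mul(213.32, I)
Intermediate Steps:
Pow(Add(-45383, Function('r')(53, -175)), Rational(1, 2)) = Pow(Add(-45383, Add(53, -175)), Rational(1, 2)) = Pow(Add(-45383, -122), Rational(1, 2)) = Pow(-45505, Rational(1, 2)) = Mul(I, Pow(45505, Rational(1, 2)))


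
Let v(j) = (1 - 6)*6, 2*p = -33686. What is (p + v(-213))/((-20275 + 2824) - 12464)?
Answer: 16873/29915 ≈ 0.56403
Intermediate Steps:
p = -16843 (p = (1/2)*(-33686) = -16843)
v(j) = -30 (v(j) = -5*6 = -30)
(p + v(-213))/((-20275 + 2824) - 12464) = (-16843 - 30)/((-20275 + 2824) - 12464) = -16873/(-17451 - 12464) = -16873/(-29915) = -16873*(-1/29915) = 16873/29915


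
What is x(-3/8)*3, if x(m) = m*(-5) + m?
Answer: 9/2 ≈ 4.5000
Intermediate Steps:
x(m) = -4*m (x(m) = -5*m + m = -4*m)
x(-3/8)*3 = -(-12)/8*3 = -4*(-3/8)*3 = (3/2)*3 = 9/2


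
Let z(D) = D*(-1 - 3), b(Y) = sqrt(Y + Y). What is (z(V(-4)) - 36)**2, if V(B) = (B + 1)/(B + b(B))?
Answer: 18*(97*I + 156*sqrt(2))/(I + 2*sqrt(2)) ≈ 1442.0 + 107.48*I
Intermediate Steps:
b(Y) = sqrt(2)*sqrt(Y) (b(Y) = sqrt(2*Y) = sqrt(2)*sqrt(Y))
V(B) = (1 + B)/(B + sqrt(2)*sqrt(B)) (V(B) = (B + 1)/(B + sqrt(2)*sqrt(B)) = (1 + B)/(B + sqrt(2)*sqrt(B)))
z(D) = -4*D (z(D) = D*(-4) = -4*D)
(z(V(-4)) - 36)**2 = (-4*(1 - 4)/(-4 + sqrt(2)*sqrt(-4)) - 36)**2 = (-4*(-3)/(-4 + sqrt(2)*(2*I)) - 36)**2 = (-4*(-3)/(-4 + 2*I*sqrt(2)) - 36)**2 = (-(-12)/(-4 + 2*I*sqrt(2)) - 36)**2 = (12/(-4 + 2*I*sqrt(2)) - 36)**2 = (-36 + 12/(-4 + 2*I*sqrt(2)))**2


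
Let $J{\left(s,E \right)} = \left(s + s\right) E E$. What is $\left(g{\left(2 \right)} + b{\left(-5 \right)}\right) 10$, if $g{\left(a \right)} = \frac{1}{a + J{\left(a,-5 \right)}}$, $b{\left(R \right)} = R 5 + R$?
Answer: $- \frac{15295}{51} \approx -299.9$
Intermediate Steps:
$J{\left(s,E \right)} = 2 s E^{2}$ ($J{\left(s,E \right)} = 2 s E E = 2 E s E = 2 s E^{2}$)
$b{\left(R \right)} = 6 R$ ($b{\left(R \right)} = 5 R + R = 6 R$)
$g{\left(a \right)} = \frac{1}{51 a}$ ($g{\left(a \right)} = \frac{1}{a + 2 a \left(-5\right)^{2}} = \frac{1}{a + 2 a 25} = \frac{1}{a + 50 a} = \frac{1}{51 a}$)
$\left(g{\left(2 \right)} + b{\left(-5 \right)}\right) 10 = \left(\frac{1}{51 \cdot 2} + 6 \left(-5\right)\right) 10 = \left(\frac{1}{51} \cdot \frac{1}{2} - 30\right) 10 = \left(\frac{1}{102} - 30\right) 10 = \left(- \frac{3059}{102}\right) 10 = - \frac{15295}{51}$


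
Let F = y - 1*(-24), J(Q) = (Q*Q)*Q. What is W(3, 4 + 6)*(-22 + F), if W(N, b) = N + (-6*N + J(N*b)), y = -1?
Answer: 26985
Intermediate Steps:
J(Q) = Q**3 (J(Q) = Q**2*Q = Q**3)
F = 23 (F = -1 - 1*(-24) = -1 + 24 = 23)
W(N, b) = -5*N + N**3*b**3 (W(N, b) = N + (-6*N + (N*b)**3) = N + (-6*N + N**3*b**3) = -5*N + N**3*b**3)
W(3, 4 + 6)*(-22 + F) = (3*(-5 + 3**2*(4 + 6)**3))*(-22 + 23) = (3*(-5 + 9*10**3))*1 = (3*(-5 + 9*1000))*1 = (3*(-5 + 9000))*1 = (3*8995)*1 = 26985*1 = 26985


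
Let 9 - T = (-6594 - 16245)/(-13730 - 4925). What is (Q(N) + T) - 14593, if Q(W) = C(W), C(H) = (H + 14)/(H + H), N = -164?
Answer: -1088315311/74620 ≈ -14585.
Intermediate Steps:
C(H) = (14 + H)/(2*H) (C(H) = (14 + H)/((2*H)) = (14 + H)*(1/(2*H)) = (14 + H)/(2*H))
Q(W) = (14 + W)/(2*W)
T = 145056/18655 (T = 9 - (-6594 - 16245)/(-13730 - 4925) = 9 - (-22839)/(-18655) = 9 - (-22839)*(-1)/18655 = 9 - 1*22839/18655 = 9 - 22839/18655 = 145056/18655 ≈ 7.7757)
(Q(N) + T) - 14593 = ((½)*(14 - 164)/(-164) + 145056/18655) - 14593 = ((½)*(-1/164)*(-150) + 145056/18655) - 14593 = (75/164 + 145056/18655) - 14593 = 614349/74620 - 14593 = -1088315311/74620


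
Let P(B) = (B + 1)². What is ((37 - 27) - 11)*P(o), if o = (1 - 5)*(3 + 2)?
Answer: -361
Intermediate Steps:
o = -20 (o = -4*5 = -20)
P(B) = (1 + B)²
((37 - 27) - 11)*P(o) = ((37 - 27) - 11)*(1 - 20)² = (10 - 11)*(-19)² = -1*361 = -361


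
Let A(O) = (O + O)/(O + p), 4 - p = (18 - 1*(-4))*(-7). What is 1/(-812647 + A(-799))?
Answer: -641/520905129 ≈ -1.2305e-6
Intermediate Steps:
p = 158 (p = 4 - (18 - 1*(-4))*(-7) = 4 - (18 + 4)*(-7) = 4 - 22*(-7) = 4 - 1*(-154) = 4 + 154 = 158)
A(O) = 2*O/(158 + O) (A(O) = (O + O)/(O + 158) = (2*O)/(158 + O) = 2*O/(158 + O))
1/(-812647 + A(-799)) = 1/(-812647 + 2*(-799)/(158 - 799)) = 1/(-812647 + 2*(-799)/(-641)) = 1/(-812647 + 2*(-799)*(-1/641)) = 1/(-812647 + 1598/641) = 1/(-520905129/641) = -641/520905129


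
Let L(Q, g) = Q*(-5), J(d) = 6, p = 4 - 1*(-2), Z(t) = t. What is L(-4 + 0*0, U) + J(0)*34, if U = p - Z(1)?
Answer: 224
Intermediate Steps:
p = 6 (p = 4 + 2 = 6)
U = 5 (U = 6 - 1*1 = 6 - 1 = 5)
L(Q, g) = -5*Q
L(-4 + 0*0, U) + J(0)*34 = -5*(-4 + 0*0) + 6*34 = -5*(-4 + 0) + 204 = -5*(-4) + 204 = 20 + 204 = 224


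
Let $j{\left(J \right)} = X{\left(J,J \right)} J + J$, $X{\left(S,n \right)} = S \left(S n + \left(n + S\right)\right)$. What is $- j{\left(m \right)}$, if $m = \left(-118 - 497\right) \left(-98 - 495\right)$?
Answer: $-17689746861270289520070$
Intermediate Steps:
$X{\left(S,n \right)} = S \left(S + n + S n\right)$ ($X{\left(S,n \right)} = S \left(S n + \left(S + n\right)\right) = S \left(S + n + S n\right)$)
$m = 364695$ ($m = \left(-615\right) \left(-593\right) = 364695$)
$j{\left(J \right)} = J + J^{2} \left(J^{2} + 2 J\right)$ ($j{\left(J \right)} = J \left(J + J + J J\right) J + J = J \left(J + J + J^{2}\right) J + J = J \left(J^{2} + 2 J\right) J + J = J^{2} \left(J^{2} + 2 J\right) + J = J + J^{2} \left(J^{2} + 2 J\right)$)
$- j{\left(m \right)} = - 364695 \left(1 + 364695^{2} \left(2 + 364695\right)\right) = - 364695 \left(1 + 133002443025 \cdot 364697\right) = - 364695 \left(1 + 48505591963888425\right) = - 364695 \cdot 48505591963888426 = \left(-1\right) 17689746861270289520070 = -17689746861270289520070$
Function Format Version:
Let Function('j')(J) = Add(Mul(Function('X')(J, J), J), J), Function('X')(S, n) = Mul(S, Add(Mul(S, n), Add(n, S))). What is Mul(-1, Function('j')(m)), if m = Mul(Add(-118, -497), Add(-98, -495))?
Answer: -17689746861270289520070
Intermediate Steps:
Function('X')(S, n) = Mul(S, Add(S, n, Mul(S, n))) (Function('X')(S, n) = Mul(S, Add(Mul(S, n), Add(S, n))) = Mul(S, Add(S, n, Mul(S, n))))
m = 364695 (m = Mul(-615, -593) = 364695)
Function('j')(J) = Add(J, Mul(Pow(J, 2), Add(Pow(J, 2), Mul(2, J)))) (Function('j')(J) = Add(Mul(Mul(J, Add(J, J, Mul(J, J))), J), J) = Add(Mul(Mul(J, Add(J, J, Pow(J, 2))), J), J) = Add(Mul(Mul(J, Add(Pow(J, 2), Mul(2, J))), J), J) = Add(Mul(Pow(J, 2), Add(Pow(J, 2), Mul(2, J))), J) = Add(J, Mul(Pow(J, 2), Add(Pow(J, 2), Mul(2, J)))))
Mul(-1, Function('j')(m)) = Mul(-1, Mul(364695, Add(1, Mul(Pow(364695, 2), Add(2, 364695))))) = Mul(-1, Mul(364695, Add(1, Mul(133002443025, 364697)))) = Mul(-1, Mul(364695, Add(1, 48505591963888425))) = Mul(-1, Mul(364695, 48505591963888426)) = Mul(-1, 17689746861270289520070) = -17689746861270289520070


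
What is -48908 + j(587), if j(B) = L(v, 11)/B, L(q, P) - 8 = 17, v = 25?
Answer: -28708971/587 ≈ -48908.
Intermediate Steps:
L(q, P) = 25 (L(q, P) = 8 + 17 = 25)
j(B) = 25/B
-48908 + j(587) = -48908 + 25/587 = -28708971/587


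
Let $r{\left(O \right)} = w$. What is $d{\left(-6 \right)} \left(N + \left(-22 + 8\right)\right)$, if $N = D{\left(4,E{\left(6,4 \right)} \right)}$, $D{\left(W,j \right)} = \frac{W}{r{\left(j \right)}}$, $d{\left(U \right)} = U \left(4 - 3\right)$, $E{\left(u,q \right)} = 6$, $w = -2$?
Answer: $96$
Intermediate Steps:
$r{\left(O \right)} = -2$
$d{\left(U \right)} = U$ ($d{\left(U \right)} = U 1 = U$)
$D{\left(W,j \right)} = - \frac{W}{2}$ ($D{\left(W,j \right)} = \frac{W}{-2} = W \left(- \frac{1}{2}\right) = - \frac{W}{2}$)
$N = -2$ ($N = \left(- \frac{1}{2}\right) 4 = -2$)
$d{\left(-6 \right)} \left(N + \left(-22 + 8\right)\right) = - 6 \left(-2 + \left(-22 + 8\right)\right) = - 6 \left(-2 - 14\right) = \left(-6\right) \left(-16\right) = 96$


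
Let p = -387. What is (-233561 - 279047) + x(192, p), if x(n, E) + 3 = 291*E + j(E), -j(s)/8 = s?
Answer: -622132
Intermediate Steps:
j(s) = -8*s
x(n, E) = -3 + 283*E (x(n, E) = -3 + (291*E - 8*E) = -3 + 283*E)
(-233561 - 279047) + x(192, p) = (-233561 - 279047) + (-3 + 283*(-387)) = -512608 + (-3 - 109521) = -512608 - 109524 = -622132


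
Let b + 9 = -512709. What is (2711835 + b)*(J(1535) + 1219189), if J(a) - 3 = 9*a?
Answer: 2711526654819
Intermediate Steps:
J(a) = 3 + 9*a
b = -512718 (b = -9 - 512709 = -512718)
(2711835 + b)*(J(1535) + 1219189) = (2711835 - 512718)*((3 + 9*1535) + 1219189) = 2199117*((3 + 13815) + 1219189) = 2199117*(13818 + 1219189) = 2199117*1233007 = 2711526654819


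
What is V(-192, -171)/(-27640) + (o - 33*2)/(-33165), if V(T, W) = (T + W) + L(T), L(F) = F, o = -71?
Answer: 4438651/183336120 ≈ 0.024210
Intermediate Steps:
V(T, W) = W + 2*T (V(T, W) = (T + W) + T = W + 2*T)
V(-192, -171)/(-27640) + (o - 33*2)/(-33165) = (-171 + 2*(-192))/(-27640) + (-71 - 33*2)/(-33165) = (-171 - 384)*(-1/27640) + (-71 - 66)*(-1/33165) = -555*(-1/27640) - 137*(-1/33165) = 111/5528 + 137/33165 = 4438651/183336120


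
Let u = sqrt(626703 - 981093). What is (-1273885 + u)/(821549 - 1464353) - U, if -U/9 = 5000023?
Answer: 28926314334313/642804 - I*sqrt(354390)/642804 ≈ 4.5e+7 - 0.00092611*I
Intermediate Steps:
u = I*sqrt(354390) (u = sqrt(-354390) = I*sqrt(354390) ≈ 595.31*I)
U = -45000207 (U = -9*5000023 = -45000207)
(-1273885 + u)/(821549 - 1464353) - U = (-1273885 + I*sqrt(354390))/(821549 - 1464353) - 1*(-45000207) = (-1273885 + I*sqrt(354390))/(-642804) + 45000207 = (-1273885 + I*sqrt(354390))*(-1/642804) + 45000207 = (1273885/642804 - I*sqrt(354390)/642804) + 45000207 = 28926314334313/642804 - I*sqrt(354390)/642804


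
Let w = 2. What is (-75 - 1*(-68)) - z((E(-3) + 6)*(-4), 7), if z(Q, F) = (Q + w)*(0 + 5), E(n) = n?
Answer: 43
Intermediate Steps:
z(Q, F) = 10 + 5*Q (z(Q, F) = (Q + 2)*(0 + 5) = (2 + Q)*5 = 10 + 5*Q)
(-75 - 1*(-68)) - z((E(-3) + 6)*(-4), 7) = (-75 - 1*(-68)) - (10 + 5*((-3 + 6)*(-4))) = (-75 + 68) - (10 + 5*(3*(-4))) = -7 - (10 + 5*(-12)) = -7 - (10 - 60) = -7 - 1*(-50) = -7 + 50 = 43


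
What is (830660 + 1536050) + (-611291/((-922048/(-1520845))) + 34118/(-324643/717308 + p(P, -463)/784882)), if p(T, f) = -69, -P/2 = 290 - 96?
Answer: 150753221159771606080673/117494705517851072 ≈ 1.2831e+6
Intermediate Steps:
P = -388 (P = -2*(290 - 96) = -2*194 = -388)
(830660 + 1536050) + (-611291/((-922048/(-1520845))) + 34118/(-324643/717308 + p(P, -463)/784882)) = (830660 + 1536050) + (-611291/((-922048/(-1520845))) + 34118/(-324643/717308 - 69/784882)) = 2366710 + (-611291/((-922048*(-1/1520845))) + 34118/(-324643*1/717308 - 69*1/784882)) = 2366710 + (-611291/922048/1520845 + 34118/(-324643/717308 - 69/784882)) = 2366710 + (-611291*1520845/922048 + 34118/(-127427970689/281501068828)) = 2366710 + (-929678860895/922048 + 34118*(-281501068828/127427970689)) = 2366710 + (-929678860895/922048 - 9604253466273704/127427970689) = 2366710 - 127322673336381704532447/117494705517851072 = 150753221159771606080673/117494705517851072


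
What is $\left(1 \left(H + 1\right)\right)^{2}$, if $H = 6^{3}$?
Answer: $47089$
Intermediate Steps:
$H = 216$
$\left(1 \left(H + 1\right)\right)^{2} = \left(1 \left(216 + 1\right)\right)^{2} = \left(1 \cdot 217\right)^{2} = 217^{2} = 47089$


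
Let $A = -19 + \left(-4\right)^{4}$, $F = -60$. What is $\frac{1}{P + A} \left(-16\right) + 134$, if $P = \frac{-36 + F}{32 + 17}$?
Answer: $\frac{1542494}{11517} \approx 133.93$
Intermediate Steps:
$P = - \frac{96}{49}$ ($P = \frac{-36 - 60}{32 + 17} = - \frac{96}{49} \approx -1.9592$)
$A = 237$ ($A = -19 + 256 = 237$)
$\frac{1}{P + A} \left(-16\right) + 134 = \frac{1}{- \frac{96}{49} + 237} \left(-16\right) + 134 = \frac{1}{\frac{11517}{49}} \left(-16\right) + 134 = \frac{49}{11517} \left(-16\right) + 134 = - \frac{784}{11517} + 134 = \frac{1542494}{11517}$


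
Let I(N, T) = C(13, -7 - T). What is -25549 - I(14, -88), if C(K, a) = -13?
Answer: -25536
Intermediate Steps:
I(N, T) = -13
-25549 - I(14, -88) = -25549 - 1*(-13) = -25549 + 13 = -25536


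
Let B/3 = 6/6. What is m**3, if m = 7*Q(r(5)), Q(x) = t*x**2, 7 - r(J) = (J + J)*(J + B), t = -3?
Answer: -1401506269662429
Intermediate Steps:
B = 3 (B = 3*(6/6) = 3*(6*(1/6)) = 3*1 = 3)
r(J) = 7 - 2*J*(3 + J) (r(J) = 7 - (J + J)*(J + 3) = 7 - 2*J*(3 + J))
Q(x) = -3*x**2
m = -111909 (m = 7*(-3*(7 - 6*5 - 2*5**2)**2) = 7*(-3*(7 - 30 - 2*25)**2) = 7*(-3*(7 - 30 - 50)**2) = 7*(-3*(-73)**2) = 7*(-3*5329) = 7*(-15987) = -111909)
m**3 = (-111909)**3 = -1401506269662429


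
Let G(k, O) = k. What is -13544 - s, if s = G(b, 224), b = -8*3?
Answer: -13520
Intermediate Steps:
b = -24
s = -24
-13544 - s = -13544 - 1*(-24) = -13544 + 24 = -13520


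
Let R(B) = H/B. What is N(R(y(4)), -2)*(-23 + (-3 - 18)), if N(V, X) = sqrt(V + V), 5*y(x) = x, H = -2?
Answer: -44*I*sqrt(5) ≈ -98.387*I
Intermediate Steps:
y(x) = x/5
R(B) = -2/B
N(V, X) = sqrt(2)*sqrt(V) (N(V, X) = sqrt(2*V) = sqrt(2)*sqrt(V))
N(R(y(4)), -2)*(-23 + (-3 - 18)) = (sqrt(2)*sqrt(-2/((1/5)*4)))*(-23 + (-3 - 18)) = (sqrt(2)*sqrt(-2/4/5))*(-23 - 21) = (sqrt(2)*sqrt(-2*5/4))*(-44) = (sqrt(2)*sqrt(-5/2))*(-44) = (sqrt(2)*(I*sqrt(10)/2))*(-44) = (I*sqrt(5))*(-44) = -44*I*sqrt(5)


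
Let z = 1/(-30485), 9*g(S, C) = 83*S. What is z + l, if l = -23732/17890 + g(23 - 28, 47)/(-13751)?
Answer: -8931180894394/6749526882735 ≈ -1.3232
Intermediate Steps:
g(S, C) = 83*S/9 (g(S, C) = (83*S)/9 = 83*S/9)
z = -1/30485 ≈ -3.2803e-5
l = -1464812119/1107024255 (l = -23732/17890 + (83*(23 - 28)/9)/(-13751) = -23732*1/17890 + ((83/9)*(-5))*(-1/13751) = -11866/8945 - 415/9*(-1/13751) = -11866/8945 + 415/123759 = -1464812119/1107024255 ≈ -1.3232)
z + l = -1/30485 - 1464812119/1107024255 = -8931180894394/6749526882735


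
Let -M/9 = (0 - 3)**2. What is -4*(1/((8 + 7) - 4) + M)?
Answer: 3560/11 ≈ 323.64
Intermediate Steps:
M = -81 (M = -9*(0 - 3)**2 = -9*(-3)**2 = -9*9 = -81)
-4*(1/((8 + 7) - 4) + M) = -4*(1/((8 + 7) - 4) - 81) = -4*(1/(15 - 4) - 81) = -4*(1/11 - 81) = -4*(-890/11) = 3560/11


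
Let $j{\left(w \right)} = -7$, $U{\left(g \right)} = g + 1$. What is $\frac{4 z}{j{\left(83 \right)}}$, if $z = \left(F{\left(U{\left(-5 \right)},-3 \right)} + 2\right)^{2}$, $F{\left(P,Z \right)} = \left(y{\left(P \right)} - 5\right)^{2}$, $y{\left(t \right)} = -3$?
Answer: $- \frac{17424}{7} \approx -2489.1$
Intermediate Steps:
$U{\left(g \right)} = 1 + g$
$F{\left(P,Z \right)} = 64$ ($F{\left(P,Z \right)} = \left(-3 - 5\right)^{2} = \left(-8\right)^{2} = 64$)
$z = 4356$ ($z = \left(64 + 2\right)^{2} = 66^{2} = 4356$)
$\frac{4 z}{j{\left(83 \right)}} = \frac{4 \cdot 4356}{-7} = 17424 \left(- \frac{1}{7}\right) = - \frac{17424}{7}$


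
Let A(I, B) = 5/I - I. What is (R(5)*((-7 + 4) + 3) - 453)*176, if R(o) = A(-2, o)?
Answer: -79728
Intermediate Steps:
A(I, B) = -I + 5/I
R(o) = -½ (R(o) = -1*(-2) + 5/(-2) = 2 + 5*(-½) = 2 - 5/2 = -½)
(R(5)*((-7 + 4) + 3) - 453)*176 = (-((-7 + 4) + 3)/2 - 453)*176 = (-(-3 + 3)/2 - 453)*176 = (-½*0 - 453)*176 = (0 - 453)*176 = -453*176 = -79728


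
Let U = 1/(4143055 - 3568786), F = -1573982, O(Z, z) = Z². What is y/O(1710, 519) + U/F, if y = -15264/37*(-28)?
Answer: 3576990342012817/905493472255755450 ≈ 0.0039503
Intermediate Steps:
U = 1/574269 ≈ 1.7413e-6
y = 427392/37 (y = -15264/37*(-28) = 427392/37 ≈ 11551.)
y/O(1710, 519) + U/F = 427392/(37*(1710²)) + (1/574269)/(-1573982) = (427392/37)/2924100 + (1/574269)*(-1/1573982) = (427392/37)*(1/2924100) - 1/903889069158 = 11872/3005325 - 1/903889069158 = 3576990342012817/905493472255755450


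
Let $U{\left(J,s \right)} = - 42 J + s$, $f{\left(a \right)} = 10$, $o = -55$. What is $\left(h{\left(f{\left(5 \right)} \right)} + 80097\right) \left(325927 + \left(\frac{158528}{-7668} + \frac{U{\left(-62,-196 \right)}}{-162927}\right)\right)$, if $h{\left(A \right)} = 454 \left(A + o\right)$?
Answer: $\frac{5231303625127871}{269019} \approx 1.9446 \cdot 10^{10}$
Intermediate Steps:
$U{\left(J,s \right)} = s - 42 J$
$h{\left(A \right)} = -24970 + 454 A$ ($h{\left(A \right)} = 454 \left(A - 55\right) = 454 \left(-55 + A\right) = -24970 + 454 A$)
$\left(h{\left(f{\left(5 \right)} \right)} + 80097\right) \left(325927 + \left(\frac{158528}{-7668} + \frac{U{\left(-62,-196 \right)}}{-162927}\right)\right) = \left(\left(-24970 + 454 \cdot 10\right) + 80097\right) \left(325927 + \left(\frac{158528}{-7668} + \frac{-196 - -2604}{-162927}\right)\right) = \left(\left(-24970 + 4540\right) + 80097\right) \left(325927 + \left(158528 \left(- \frac{1}{7668}\right) + \left(-196 + 2604\right) \left(- \frac{1}{162927}\right)\right)\right) = \left(-20430 + 80097\right) \left(325927 + \left(- \frac{39632}{1917} + 2408 \left(- \frac{1}{162927}\right)\right)\right) = 59667 \left(325927 - \frac{16697000}{807057}\right) = 59667 \cdot \frac{263024969839}{807057} = \frac{5231303625127871}{269019}$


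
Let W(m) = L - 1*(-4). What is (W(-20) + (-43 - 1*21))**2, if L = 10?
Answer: 2500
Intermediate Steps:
W(m) = 14 (W(m) = 10 - 1*(-4) = 10 + 4 = 14)
(W(-20) + (-43 - 1*21))**2 = (14 + (-43 - 1*21))**2 = (14 + (-43 - 21))**2 = (14 - 64)**2 = (-50)**2 = 2500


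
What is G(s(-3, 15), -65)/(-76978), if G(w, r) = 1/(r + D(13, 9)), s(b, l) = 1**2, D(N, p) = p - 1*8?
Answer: 1/4926592 ≈ 2.0298e-7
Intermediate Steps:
D(N, p) = -8 + p (D(N, p) = p - 8 = -8 + p)
s(b, l) = 1
G(w, r) = 1/(1 + r) (G(w, r) = 1/(r + (-8 + 9)) = 1/(r + 1) = 1/(1 + r))
G(s(-3, 15), -65)/(-76978) = 1/((1 - 65)*(-76978)) = -1/76978/(-64) = -1/64*(-1/76978) = 1/4926592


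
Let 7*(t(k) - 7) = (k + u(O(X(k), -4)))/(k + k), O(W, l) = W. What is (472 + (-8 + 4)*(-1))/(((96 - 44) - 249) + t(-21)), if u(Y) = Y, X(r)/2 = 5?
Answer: -139944/55849 ≈ -2.5058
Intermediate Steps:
X(r) = 10 (X(r) = 2*5 = 10)
t(k) = 7 + (10 + k)/(14*k) (t(k) = 7 + ((k + 10)/(k + k))/7 = 7 + ((10 + k)/((2*k)))/7 = 7 + ((10 + k)*(1/(2*k)))/7 = 7 + ((10 + k)/(2*k))/7 = 7 + (10 + k)/(14*k))
(472 + (-8 + 4)*(-1))/(((96 - 44) - 249) + t(-21)) = (472 + (-8 + 4)*(-1))/(((96 - 44) - 249) + (1/14)*(10 + 99*(-21))/(-21)) = (472 - 4*(-1))/((52 - 249) + (1/14)*(-1/21)*(10 - 2079)) = (472 + 4)/(-197 + (1/14)*(-1/21)*(-2069)) = 476/(-197 + 2069/294) = 476/(-55849/294) = 476*(-294/55849) = -139944/55849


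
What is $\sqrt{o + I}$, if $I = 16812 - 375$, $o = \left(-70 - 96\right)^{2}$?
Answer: $\sqrt{43993} \approx 209.75$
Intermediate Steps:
$o = 27556$ ($o = \left(-166\right)^{2} = 27556$)
$I = 16437$ ($I = 16812 - 375 = 16437$)
$\sqrt{o + I} = \sqrt{27556 + 16437} = \sqrt{43993}$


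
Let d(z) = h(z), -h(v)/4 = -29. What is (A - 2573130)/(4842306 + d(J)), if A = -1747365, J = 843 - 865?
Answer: -4320495/4842422 ≈ -0.89222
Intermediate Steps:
J = -22
h(v) = 116 (h(v) = -4*(-29) = 116)
d(z) = 116
(A - 2573130)/(4842306 + d(J)) = (-1747365 - 2573130)/(4842306 + 116) = -4320495/4842422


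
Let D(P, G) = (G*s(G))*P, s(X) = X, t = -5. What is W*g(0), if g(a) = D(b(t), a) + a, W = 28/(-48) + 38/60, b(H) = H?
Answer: 0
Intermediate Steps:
W = 1/20 (W = 28*(-1/48) + 38*(1/60) = -7/12 + 19/30 = 1/20 ≈ 0.050000)
D(P, G) = P*G² (D(P, G) = (G*G)*P = G²*P = P*G²)
g(a) = a - 5*a² (g(a) = -5*a² + a = a - 5*a²)
W*g(0) = (0*(1 - 5*0))/20 = (0*(1 + 0))/20 = (0*1)/20 = (1/20)*0 = 0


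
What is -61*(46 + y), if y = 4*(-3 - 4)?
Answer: -1098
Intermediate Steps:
y = -28 (y = 4*(-7) = -28)
-61*(46 + y) = -61*(46 - 28) = -61*18 = -1098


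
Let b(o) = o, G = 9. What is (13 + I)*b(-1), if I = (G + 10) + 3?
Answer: -35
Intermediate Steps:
I = 22 (I = (9 + 10) + 3 = 19 + 3 = 22)
(13 + I)*b(-1) = (13 + 22)*(-1) = 35*(-1) = -35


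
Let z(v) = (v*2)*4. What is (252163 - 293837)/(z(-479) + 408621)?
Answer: -41674/404789 ≈ -0.10295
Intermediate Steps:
z(v) = 8*v (z(v) = (2*v)*4 = 8*v)
(252163 - 293837)/(z(-479) + 408621) = (252163 - 293837)/(8*(-479) + 408621) = -41674/(-3832 + 408621) = -41674/404789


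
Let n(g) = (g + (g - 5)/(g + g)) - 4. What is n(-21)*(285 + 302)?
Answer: -300544/21 ≈ -14312.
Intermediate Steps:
n(g) = -4 + g + (-5 + g)/(2*g) (n(g) = (g + (-5 + g)/((2*g))) - 4 = (g + (-5 + g)*(1/(2*g))) - 4 = (g + (-5 + g)/(2*g)) - 4 = -4 + g + (-5 + g)/(2*g))
n(-21)*(285 + 302) = (-7/2 - 21 - 5/2/(-21))*(285 + 302) = (-7/2 - 21 - 5/2*(-1/21))*587 = (-7/2 - 21 + 5/42)*587 = -512/21*587 = -300544/21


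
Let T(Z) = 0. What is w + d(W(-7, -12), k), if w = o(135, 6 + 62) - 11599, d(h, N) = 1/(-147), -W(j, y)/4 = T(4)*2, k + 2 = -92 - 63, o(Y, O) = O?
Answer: -1695058/147 ≈ -11531.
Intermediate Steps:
k = -157 (k = -2 + (-92 - 63) = -2 - 155 = -157)
W(j, y) = 0 (W(j, y) = -0*2 = -4*0 = 0)
d(h, N) = -1/147
w = -11531 (w = (6 + 62) - 11599 = 68 - 11599 = -11531)
w + d(W(-7, -12), k) = -11531 - 1/147 = -1695058/147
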